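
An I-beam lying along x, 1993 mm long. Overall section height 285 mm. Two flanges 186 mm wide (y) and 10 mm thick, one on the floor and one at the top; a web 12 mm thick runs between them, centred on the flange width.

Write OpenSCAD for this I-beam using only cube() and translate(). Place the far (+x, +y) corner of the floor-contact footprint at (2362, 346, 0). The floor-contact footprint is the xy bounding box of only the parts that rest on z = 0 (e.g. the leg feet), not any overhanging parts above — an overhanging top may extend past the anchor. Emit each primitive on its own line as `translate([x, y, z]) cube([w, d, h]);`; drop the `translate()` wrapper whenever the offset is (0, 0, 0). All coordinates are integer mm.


translate([369, 160, 0]) cube([1993, 186, 10]);
translate([369, 247, 10]) cube([1993, 12, 265]);
translate([369, 160, 275]) cube([1993, 186, 10]);


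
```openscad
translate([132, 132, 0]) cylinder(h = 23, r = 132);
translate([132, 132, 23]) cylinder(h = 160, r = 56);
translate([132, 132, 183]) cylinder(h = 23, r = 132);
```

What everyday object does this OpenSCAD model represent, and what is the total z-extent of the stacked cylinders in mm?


A spool. The overall height is 206 mm.

Three coaxial cylinders, large–small–large — a spool. Two 23 mm flanges and a 160 mm core give 23 + 160 + 23 = 206 mm.


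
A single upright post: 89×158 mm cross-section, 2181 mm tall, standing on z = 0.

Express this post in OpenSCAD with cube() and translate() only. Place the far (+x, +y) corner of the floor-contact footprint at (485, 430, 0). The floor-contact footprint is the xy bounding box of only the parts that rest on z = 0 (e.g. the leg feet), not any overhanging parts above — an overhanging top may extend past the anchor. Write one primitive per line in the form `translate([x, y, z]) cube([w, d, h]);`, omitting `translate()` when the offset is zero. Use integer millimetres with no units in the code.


translate([396, 272, 0]) cube([89, 158, 2181]);


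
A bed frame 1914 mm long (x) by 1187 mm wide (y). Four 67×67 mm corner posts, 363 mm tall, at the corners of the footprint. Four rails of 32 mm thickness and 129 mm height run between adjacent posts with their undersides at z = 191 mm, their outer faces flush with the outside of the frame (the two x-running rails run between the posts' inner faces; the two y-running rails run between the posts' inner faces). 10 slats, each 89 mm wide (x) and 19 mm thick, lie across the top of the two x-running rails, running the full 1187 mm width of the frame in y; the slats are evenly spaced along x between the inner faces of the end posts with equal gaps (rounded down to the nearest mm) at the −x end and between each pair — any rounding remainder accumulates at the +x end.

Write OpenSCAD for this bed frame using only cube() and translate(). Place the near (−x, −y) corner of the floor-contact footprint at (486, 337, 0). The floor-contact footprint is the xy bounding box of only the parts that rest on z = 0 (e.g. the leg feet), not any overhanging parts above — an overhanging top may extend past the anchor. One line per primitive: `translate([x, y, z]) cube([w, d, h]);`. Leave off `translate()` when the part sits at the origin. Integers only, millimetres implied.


translate([486, 337, 0]) cube([67, 67, 363]);
translate([486, 1457, 0]) cube([67, 67, 363]);
translate([2333, 337, 0]) cube([67, 67, 363]);
translate([2333, 1457, 0]) cube([67, 67, 363]);
translate([553, 337, 191]) cube([1780, 32, 129]);
translate([553, 1492, 191]) cube([1780, 32, 129]);
translate([486, 404, 191]) cube([32, 1053, 129]);
translate([2368, 404, 191]) cube([32, 1053, 129]);
translate([633, 337, 320]) cube([89, 1187, 19]);
translate([802, 337, 320]) cube([89, 1187, 19]);
translate([971, 337, 320]) cube([89, 1187, 19]);
translate([1140, 337, 320]) cube([89, 1187, 19]);
translate([1309, 337, 320]) cube([89, 1187, 19]);
translate([1478, 337, 320]) cube([89, 1187, 19]);
translate([1647, 337, 320]) cube([89, 1187, 19]);
translate([1816, 337, 320]) cube([89, 1187, 19]);
translate([1985, 337, 320]) cube([89, 1187, 19]);
translate([2154, 337, 320]) cube([89, 1187, 19]);


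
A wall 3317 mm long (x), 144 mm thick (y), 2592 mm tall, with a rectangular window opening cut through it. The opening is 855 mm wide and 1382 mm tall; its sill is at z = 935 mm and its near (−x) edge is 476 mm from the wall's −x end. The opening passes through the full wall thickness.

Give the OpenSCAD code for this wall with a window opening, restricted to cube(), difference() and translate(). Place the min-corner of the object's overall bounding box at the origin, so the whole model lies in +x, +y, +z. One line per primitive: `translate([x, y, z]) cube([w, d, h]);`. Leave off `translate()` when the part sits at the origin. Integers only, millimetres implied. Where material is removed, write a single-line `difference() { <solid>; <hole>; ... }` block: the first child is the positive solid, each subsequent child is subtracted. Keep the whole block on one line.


difference() { cube([3317, 144, 2592]); translate([476, 0, 935]) cube([855, 144, 1382]); }


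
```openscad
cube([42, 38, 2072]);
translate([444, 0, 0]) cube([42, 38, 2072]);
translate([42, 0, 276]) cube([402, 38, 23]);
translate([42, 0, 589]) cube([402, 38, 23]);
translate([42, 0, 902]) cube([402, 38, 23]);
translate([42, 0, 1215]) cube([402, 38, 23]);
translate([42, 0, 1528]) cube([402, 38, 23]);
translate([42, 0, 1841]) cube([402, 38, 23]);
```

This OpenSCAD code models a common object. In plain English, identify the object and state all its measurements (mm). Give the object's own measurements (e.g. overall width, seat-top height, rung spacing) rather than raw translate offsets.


A straight ladder. Two 42×38 mm vertical rails, 2072 mm tall, stand 486 mm apart (outside-to-outside) with their front faces coplanar on the −y side. 6 rungs, each 38 mm deep and 23 mm tall, span between the inner faces of the rails, front faces flush with the rails. The lowest rung's underside is at z = 276 mm and rungs are spaced 313 mm apart (underside to underside).


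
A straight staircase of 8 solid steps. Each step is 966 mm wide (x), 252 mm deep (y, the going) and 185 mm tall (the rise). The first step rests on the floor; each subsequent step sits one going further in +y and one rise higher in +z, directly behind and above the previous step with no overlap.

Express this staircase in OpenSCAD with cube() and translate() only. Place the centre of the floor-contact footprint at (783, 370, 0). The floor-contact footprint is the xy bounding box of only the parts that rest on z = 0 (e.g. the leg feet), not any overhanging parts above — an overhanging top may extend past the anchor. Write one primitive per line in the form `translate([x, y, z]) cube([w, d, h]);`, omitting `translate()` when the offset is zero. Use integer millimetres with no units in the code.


translate([300, 244, 0]) cube([966, 252, 185]);
translate([300, 496, 185]) cube([966, 252, 185]);
translate([300, 748, 370]) cube([966, 252, 185]);
translate([300, 1000, 555]) cube([966, 252, 185]);
translate([300, 1252, 740]) cube([966, 252, 185]);
translate([300, 1504, 925]) cube([966, 252, 185]);
translate([300, 1756, 1110]) cube([966, 252, 185]);
translate([300, 2008, 1295]) cube([966, 252, 185]);


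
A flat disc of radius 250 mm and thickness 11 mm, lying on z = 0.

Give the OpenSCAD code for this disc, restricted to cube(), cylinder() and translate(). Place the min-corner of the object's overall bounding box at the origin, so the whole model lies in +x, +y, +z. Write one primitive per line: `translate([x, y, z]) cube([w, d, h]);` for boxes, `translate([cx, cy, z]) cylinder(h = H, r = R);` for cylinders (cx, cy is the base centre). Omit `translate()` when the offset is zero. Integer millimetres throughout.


translate([250, 250, 0]) cylinder(h = 11, r = 250);


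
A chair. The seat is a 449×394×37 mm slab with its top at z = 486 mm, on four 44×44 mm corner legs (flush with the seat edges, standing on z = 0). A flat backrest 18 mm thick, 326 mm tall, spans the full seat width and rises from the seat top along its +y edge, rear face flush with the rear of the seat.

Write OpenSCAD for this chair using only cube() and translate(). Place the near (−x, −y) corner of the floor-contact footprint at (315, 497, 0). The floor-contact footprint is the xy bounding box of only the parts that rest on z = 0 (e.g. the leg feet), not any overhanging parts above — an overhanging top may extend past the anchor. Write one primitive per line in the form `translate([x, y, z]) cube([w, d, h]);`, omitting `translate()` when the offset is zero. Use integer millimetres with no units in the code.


// leg_h = 486 - 37 = 449
translate([315, 497, 449]) cube([449, 394, 37]);
translate([315, 497, 0]) cube([44, 44, 449]);
translate([720, 497, 0]) cube([44, 44, 449]);
translate([315, 847, 0]) cube([44, 44, 449]);
translate([720, 847, 0]) cube([44, 44, 449]);
translate([315, 873, 486]) cube([449, 18, 326]);


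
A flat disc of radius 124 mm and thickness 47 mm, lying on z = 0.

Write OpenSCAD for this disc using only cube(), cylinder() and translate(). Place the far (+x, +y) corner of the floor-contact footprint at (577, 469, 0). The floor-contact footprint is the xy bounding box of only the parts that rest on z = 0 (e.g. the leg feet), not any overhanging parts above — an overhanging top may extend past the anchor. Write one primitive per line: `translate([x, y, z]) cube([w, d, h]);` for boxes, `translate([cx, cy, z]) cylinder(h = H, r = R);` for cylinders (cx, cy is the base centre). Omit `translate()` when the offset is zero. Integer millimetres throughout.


translate([453, 345, 0]) cylinder(h = 47, r = 124);


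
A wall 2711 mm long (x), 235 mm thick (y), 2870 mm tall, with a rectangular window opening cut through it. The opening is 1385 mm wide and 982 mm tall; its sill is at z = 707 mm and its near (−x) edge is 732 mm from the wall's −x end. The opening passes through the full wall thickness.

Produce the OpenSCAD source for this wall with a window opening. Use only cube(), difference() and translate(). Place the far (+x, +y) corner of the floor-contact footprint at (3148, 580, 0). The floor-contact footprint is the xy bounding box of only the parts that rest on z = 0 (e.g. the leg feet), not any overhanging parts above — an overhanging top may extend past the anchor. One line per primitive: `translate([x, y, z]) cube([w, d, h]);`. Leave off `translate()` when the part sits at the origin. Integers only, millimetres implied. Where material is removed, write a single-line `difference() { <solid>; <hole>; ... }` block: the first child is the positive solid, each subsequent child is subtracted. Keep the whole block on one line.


difference() { translate([437, 345, 0]) cube([2711, 235, 2870]); translate([1169, 345, 707]) cube([1385, 235, 982]); }


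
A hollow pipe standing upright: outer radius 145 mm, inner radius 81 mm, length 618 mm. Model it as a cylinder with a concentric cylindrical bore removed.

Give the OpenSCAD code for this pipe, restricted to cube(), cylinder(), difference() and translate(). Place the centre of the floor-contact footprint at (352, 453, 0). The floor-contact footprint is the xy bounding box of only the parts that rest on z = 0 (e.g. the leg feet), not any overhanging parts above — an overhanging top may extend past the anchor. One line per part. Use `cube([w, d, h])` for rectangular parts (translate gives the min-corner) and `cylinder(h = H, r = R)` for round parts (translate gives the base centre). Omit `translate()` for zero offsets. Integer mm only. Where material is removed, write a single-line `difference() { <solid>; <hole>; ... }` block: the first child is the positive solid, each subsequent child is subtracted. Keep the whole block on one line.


difference() { translate([352, 453, 0]) cylinder(h = 618, r = 145); translate([352, 453, 0]) cylinder(h = 618, r = 81); }


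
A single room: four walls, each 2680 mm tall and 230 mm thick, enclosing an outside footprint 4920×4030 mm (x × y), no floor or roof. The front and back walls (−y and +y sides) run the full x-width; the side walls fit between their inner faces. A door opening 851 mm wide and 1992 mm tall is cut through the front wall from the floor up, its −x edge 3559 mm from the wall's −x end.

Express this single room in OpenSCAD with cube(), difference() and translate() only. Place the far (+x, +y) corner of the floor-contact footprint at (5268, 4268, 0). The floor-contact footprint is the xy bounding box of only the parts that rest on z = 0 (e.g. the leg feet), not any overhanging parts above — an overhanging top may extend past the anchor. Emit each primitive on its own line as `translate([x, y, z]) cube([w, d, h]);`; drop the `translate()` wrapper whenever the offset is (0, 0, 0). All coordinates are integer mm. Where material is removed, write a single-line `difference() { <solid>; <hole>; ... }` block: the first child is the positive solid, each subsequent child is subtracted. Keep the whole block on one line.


difference() { translate([348, 238, 0]) cube([4920, 230, 2680]); translate([3907, 238, 0]) cube([851, 230, 1992]); }
translate([348, 4038, 0]) cube([4920, 230, 2680]);
translate([348, 468, 0]) cube([230, 3570, 2680]);
translate([5038, 468, 0]) cube([230, 3570, 2680]);


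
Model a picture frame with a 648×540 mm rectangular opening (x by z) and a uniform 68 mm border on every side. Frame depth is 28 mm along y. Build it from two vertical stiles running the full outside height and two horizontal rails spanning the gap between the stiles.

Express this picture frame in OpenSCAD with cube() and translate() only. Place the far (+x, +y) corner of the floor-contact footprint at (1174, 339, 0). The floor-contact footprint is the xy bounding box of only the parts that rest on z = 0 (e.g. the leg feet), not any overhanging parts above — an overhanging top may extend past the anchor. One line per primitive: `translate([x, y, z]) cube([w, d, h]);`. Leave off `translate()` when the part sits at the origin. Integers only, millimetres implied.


translate([390, 311, 0]) cube([68, 28, 676]);
translate([1106, 311, 0]) cube([68, 28, 676]);
translate([458, 311, 0]) cube([648, 28, 68]);
translate([458, 311, 608]) cube([648, 28, 68]);


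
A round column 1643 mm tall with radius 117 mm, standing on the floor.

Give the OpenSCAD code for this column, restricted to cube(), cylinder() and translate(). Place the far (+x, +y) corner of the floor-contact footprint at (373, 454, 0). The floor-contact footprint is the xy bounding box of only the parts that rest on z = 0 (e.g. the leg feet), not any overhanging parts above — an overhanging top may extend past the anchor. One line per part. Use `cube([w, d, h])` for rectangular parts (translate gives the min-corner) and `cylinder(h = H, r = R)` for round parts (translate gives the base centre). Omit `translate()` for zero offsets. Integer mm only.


translate([256, 337, 0]) cylinder(h = 1643, r = 117);


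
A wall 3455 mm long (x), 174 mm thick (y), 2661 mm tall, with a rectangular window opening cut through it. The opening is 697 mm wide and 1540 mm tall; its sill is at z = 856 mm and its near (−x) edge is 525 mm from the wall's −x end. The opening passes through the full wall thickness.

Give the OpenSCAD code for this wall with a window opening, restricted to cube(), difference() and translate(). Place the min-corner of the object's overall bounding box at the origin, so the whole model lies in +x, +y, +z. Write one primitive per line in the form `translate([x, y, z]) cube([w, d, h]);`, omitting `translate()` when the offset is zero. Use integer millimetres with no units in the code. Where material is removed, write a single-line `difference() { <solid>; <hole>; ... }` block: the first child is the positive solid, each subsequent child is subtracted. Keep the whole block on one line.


difference() { cube([3455, 174, 2661]); translate([525, 0, 856]) cube([697, 174, 1540]); }


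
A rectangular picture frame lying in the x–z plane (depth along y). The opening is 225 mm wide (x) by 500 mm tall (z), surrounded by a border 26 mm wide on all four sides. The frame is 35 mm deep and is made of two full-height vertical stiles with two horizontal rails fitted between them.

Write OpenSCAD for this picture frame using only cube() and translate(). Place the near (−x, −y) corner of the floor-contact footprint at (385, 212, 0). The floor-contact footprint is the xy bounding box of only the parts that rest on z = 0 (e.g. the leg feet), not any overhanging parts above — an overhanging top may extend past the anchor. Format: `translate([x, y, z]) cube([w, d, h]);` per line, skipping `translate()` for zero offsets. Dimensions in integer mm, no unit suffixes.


translate([385, 212, 0]) cube([26, 35, 552]);
translate([636, 212, 0]) cube([26, 35, 552]);
translate([411, 212, 0]) cube([225, 35, 26]);
translate([411, 212, 526]) cube([225, 35, 26]);


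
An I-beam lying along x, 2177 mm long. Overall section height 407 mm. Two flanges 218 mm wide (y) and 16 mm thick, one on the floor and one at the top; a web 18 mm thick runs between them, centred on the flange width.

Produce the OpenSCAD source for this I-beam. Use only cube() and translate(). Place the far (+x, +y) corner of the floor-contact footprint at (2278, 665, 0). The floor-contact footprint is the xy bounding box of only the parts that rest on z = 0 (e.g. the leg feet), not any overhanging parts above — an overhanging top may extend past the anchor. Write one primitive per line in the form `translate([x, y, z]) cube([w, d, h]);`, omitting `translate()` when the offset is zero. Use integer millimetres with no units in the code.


translate([101, 447, 0]) cube([2177, 218, 16]);
translate([101, 547, 16]) cube([2177, 18, 375]);
translate([101, 447, 391]) cube([2177, 218, 16]);


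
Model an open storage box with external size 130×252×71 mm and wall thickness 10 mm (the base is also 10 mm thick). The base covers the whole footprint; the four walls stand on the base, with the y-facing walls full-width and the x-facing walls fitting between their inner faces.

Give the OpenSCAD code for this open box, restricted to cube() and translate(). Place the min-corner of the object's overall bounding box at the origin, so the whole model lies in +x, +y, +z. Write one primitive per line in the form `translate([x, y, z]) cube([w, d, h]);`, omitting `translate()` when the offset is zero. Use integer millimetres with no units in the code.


cube([130, 252, 10]);
translate([0, 0, 10]) cube([130, 10, 61]);
translate([0, 242, 10]) cube([130, 10, 61]);
translate([0, 10, 10]) cube([10, 232, 61]);
translate([120, 10, 10]) cube([10, 232, 61]);


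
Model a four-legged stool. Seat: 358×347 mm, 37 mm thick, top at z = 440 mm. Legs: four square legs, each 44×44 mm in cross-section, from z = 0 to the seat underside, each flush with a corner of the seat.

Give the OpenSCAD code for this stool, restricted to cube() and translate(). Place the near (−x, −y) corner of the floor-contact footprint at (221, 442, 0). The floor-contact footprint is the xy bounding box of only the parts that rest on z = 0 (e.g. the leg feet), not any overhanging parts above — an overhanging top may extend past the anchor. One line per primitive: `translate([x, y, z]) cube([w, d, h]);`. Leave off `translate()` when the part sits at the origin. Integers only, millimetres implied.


translate([221, 442, 403]) cube([358, 347, 37]);
translate([221, 442, 0]) cube([44, 44, 403]);
translate([535, 442, 0]) cube([44, 44, 403]);
translate([221, 745, 0]) cube([44, 44, 403]);
translate([535, 745, 0]) cube([44, 44, 403]);


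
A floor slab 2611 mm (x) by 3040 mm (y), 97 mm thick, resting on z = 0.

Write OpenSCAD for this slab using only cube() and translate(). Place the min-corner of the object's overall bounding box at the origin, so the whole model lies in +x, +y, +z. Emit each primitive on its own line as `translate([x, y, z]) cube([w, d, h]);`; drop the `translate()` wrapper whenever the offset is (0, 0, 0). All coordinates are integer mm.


cube([2611, 3040, 97]);


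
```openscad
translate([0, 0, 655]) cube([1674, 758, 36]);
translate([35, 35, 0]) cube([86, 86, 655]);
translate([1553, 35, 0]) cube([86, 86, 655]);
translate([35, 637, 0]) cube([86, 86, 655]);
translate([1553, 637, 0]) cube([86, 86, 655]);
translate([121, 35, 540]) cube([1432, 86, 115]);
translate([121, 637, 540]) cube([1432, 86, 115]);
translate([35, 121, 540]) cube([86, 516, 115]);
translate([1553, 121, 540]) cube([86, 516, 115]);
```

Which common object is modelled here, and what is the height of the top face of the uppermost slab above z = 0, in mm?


A table. The table height is 691 mm.

A 1674×758×36 slab sits at z = 655 on four 86 mm square posts — a table. The top surface is at 655 + 36 = 691 mm.


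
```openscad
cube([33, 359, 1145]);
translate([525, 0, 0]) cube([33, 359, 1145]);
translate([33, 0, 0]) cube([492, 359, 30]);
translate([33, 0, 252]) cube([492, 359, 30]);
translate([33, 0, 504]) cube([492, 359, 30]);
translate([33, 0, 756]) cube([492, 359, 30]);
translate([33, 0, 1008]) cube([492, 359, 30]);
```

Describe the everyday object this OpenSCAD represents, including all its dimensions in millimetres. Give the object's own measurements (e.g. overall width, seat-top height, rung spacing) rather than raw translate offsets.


An open bookshelf. Two side panels, each 33 mm thick, 359 mm deep and 1145 mm tall, stand 558 mm apart (outside-to-outside). Between them sit 5 shelves, each 30 mm thick and 359 mm deep, spanning the full gap between the sides. The bottom shelf rests on the floor (its underside at z = 0) and the clear gap between one shelf's top and the next shelf's underside is 222 mm.


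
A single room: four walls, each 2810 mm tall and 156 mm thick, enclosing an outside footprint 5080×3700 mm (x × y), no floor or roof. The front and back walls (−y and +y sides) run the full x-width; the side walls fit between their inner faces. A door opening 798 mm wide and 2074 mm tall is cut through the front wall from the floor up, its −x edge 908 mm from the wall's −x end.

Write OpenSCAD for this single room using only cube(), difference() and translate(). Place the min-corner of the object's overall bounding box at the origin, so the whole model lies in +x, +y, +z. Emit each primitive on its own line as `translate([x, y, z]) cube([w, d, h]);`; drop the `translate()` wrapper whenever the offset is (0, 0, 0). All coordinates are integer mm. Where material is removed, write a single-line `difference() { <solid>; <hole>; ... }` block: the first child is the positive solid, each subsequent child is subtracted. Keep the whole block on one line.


difference() { cube([5080, 156, 2810]); translate([908, 0, 0]) cube([798, 156, 2074]); }
translate([0, 3544, 0]) cube([5080, 156, 2810]);
translate([0, 156, 0]) cube([156, 3388, 2810]);
translate([4924, 156, 0]) cube([156, 3388, 2810]);


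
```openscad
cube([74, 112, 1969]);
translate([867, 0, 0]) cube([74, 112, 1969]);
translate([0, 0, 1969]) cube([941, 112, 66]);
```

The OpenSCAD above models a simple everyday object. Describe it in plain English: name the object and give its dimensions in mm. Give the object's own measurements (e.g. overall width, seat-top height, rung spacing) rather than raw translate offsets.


A door frame. The clear opening is 793 mm wide and 1969 mm high. Two 74 mm wide jambs, 112 mm deep, stand either side of the opening from the floor to the top of the opening. A 66 mm thick head sits across the top of both jambs, spanning the full outside width of the frame.


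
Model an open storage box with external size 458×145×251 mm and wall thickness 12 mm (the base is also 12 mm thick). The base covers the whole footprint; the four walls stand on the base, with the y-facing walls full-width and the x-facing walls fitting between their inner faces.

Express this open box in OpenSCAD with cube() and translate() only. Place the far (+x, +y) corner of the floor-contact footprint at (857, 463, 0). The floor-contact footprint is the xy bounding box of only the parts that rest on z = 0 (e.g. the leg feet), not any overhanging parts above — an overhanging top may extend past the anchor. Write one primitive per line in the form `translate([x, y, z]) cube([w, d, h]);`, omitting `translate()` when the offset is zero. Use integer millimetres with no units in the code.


translate([399, 318, 0]) cube([458, 145, 12]);
translate([399, 318, 12]) cube([458, 12, 239]);
translate([399, 451, 12]) cube([458, 12, 239]);
translate([399, 330, 12]) cube([12, 121, 239]);
translate([845, 330, 12]) cube([12, 121, 239]);


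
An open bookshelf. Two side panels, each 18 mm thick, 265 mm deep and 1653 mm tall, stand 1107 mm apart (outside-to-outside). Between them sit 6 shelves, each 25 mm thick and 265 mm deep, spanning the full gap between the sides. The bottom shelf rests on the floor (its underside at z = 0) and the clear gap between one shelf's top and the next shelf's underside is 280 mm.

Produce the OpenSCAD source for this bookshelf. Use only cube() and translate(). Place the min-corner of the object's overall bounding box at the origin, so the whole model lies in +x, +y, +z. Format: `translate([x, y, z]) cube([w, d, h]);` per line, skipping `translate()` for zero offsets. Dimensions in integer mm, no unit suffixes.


cube([18, 265, 1653]);
translate([1089, 0, 0]) cube([18, 265, 1653]);
translate([18, 0, 0]) cube([1071, 265, 25]);
translate([18, 0, 305]) cube([1071, 265, 25]);
translate([18, 0, 610]) cube([1071, 265, 25]);
translate([18, 0, 915]) cube([1071, 265, 25]);
translate([18, 0, 1220]) cube([1071, 265, 25]);
translate([18, 0, 1525]) cube([1071, 265, 25]);


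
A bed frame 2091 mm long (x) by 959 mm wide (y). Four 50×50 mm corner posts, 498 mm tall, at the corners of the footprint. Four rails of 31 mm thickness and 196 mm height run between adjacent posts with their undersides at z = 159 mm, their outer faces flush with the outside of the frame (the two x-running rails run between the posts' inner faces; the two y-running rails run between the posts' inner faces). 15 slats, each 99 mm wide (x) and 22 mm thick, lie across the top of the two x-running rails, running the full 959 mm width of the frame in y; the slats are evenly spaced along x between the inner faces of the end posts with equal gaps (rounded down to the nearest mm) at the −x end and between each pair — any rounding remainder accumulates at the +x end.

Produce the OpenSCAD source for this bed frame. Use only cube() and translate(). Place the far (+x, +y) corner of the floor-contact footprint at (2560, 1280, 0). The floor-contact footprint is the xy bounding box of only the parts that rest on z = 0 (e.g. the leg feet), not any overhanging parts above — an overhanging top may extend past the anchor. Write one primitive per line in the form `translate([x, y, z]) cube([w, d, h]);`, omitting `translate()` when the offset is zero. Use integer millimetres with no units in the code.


translate([469, 321, 0]) cube([50, 50, 498]);
translate([469, 1230, 0]) cube([50, 50, 498]);
translate([2510, 321, 0]) cube([50, 50, 498]);
translate([2510, 1230, 0]) cube([50, 50, 498]);
translate([519, 321, 159]) cube([1991, 31, 196]);
translate([519, 1249, 159]) cube([1991, 31, 196]);
translate([469, 371, 159]) cube([31, 859, 196]);
translate([2529, 371, 159]) cube([31, 859, 196]);
translate([550, 321, 355]) cube([99, 959, 22]);
translate([680, 321, 355]) cube([99, 959, 22]);
translate([810, 321, 355]) cube([99, 959, 22]);
translate([940, 321, 355]) cube([99, 959, 22]);
translate([1070, 321, 355]) cube([99, 959, 22]);
translate([1200, 321, 355]) cube([99, 959, 22]);
translate([1330, 321, 355]) cube([99, 959, 22]);
translate([1460, 321, 355]) cube([99, 959, 22]);
translate([1590, 321, 355]) cube([99, 959, 22]);
translate([1720, 321, 355]) cube([99, 959, 22]);
translate([1850, 321, 355]) cube([99, 959, 22]);
translate([1980, 321, 355]) cube([99, 959, 22]);
translate([2110, 321, 355]) cube([99, 959, 22]);
translate([2240, 321, 355]) cube([99, 959, 22]);
translate([2370, 321, 355]) cube([99, 959, 22]);


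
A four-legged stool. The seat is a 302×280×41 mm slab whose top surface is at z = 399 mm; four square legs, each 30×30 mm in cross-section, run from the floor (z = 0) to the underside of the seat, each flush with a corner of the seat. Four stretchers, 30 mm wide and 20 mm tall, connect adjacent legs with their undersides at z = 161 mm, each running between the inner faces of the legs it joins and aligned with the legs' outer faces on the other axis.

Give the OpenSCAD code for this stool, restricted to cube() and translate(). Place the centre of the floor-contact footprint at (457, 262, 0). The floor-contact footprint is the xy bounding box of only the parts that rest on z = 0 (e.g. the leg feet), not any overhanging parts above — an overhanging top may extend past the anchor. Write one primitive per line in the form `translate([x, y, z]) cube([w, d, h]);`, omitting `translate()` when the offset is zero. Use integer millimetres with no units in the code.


translate([306, 122, 358]) cube([302, 280, 41]);
translate([306, 122, 0]) cube([30, 30, 358]);
translate([578, 122, 0]) cube([30, 30, 358]);
translate([306, 372, 0]) cube([30, 30, 358]);
translate([578, 372, 0]) cube([30, 30, 358]);
translate([336, 122, 161]) cube([242, 30, 20]);
translate([336, 372, 161]) cube([242, 30, 20]);
translate([306, 152, 161]) cube([30, 220, 20]);
translate([578, 152, 161]) cube([30, 220, 20]);


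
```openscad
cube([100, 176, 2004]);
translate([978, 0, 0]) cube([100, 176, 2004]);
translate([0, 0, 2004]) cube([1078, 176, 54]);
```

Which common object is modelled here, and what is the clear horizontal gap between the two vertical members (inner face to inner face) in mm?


A door frame. The clear opening width is 878 mm.

Two 2004 mm tall posts with a header on top — a door frame. The left jamb is 100 mm wide at x = 0; the right jamb starts at x = 978. The clear opening is 978 − 100 = 878 mm.


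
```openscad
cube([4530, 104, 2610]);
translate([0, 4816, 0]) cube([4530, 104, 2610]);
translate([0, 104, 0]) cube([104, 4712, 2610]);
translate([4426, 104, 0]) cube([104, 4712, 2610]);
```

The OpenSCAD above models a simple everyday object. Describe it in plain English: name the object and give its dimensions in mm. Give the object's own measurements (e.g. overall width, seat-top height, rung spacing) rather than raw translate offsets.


The wall frame of a small rectangular building: four walls, each 2610 mm tall and 104 mm thick, enclosing a footprint 4530 mm (x) by 4920 mm (y) outside-to-outside, with no floor or roof. The front and back walls (the −y and +y sides) span the full width; the two side walls fit between them.


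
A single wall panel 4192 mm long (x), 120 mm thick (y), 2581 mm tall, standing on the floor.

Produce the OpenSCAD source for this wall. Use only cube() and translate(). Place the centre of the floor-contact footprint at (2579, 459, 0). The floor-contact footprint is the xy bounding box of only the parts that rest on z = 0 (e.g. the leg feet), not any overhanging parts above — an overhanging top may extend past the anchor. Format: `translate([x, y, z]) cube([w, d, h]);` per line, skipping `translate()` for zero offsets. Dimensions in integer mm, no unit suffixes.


translate([483, 399, 0]) cube([4192, 120, 2581]);


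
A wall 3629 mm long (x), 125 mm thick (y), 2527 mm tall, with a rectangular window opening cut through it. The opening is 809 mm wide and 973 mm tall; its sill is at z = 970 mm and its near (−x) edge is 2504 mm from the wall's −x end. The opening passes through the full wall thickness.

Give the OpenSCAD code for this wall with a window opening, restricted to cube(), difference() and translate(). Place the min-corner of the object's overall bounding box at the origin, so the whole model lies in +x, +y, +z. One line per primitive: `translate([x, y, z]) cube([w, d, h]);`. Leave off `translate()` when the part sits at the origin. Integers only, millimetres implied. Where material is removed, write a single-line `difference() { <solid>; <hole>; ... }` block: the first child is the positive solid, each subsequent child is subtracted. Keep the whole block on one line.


difference() { cube([3629, 125, 2527]); translate([2504, 0, 970]) cube([809, 125, 973]); }


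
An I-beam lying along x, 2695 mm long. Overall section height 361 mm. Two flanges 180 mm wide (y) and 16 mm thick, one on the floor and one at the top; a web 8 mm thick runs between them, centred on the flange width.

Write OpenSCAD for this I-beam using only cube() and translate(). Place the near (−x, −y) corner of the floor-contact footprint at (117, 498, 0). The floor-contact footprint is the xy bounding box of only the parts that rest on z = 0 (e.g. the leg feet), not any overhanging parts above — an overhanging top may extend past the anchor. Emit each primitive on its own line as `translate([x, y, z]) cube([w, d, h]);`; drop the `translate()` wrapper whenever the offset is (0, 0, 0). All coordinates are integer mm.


translate([117, 498, 0]) cube([2695, 180, 16]);
translate([117, 584, 16]) cube([2695, 8, 329]);
translate([117, 498, 345]) cube([2695, 180, 16]);


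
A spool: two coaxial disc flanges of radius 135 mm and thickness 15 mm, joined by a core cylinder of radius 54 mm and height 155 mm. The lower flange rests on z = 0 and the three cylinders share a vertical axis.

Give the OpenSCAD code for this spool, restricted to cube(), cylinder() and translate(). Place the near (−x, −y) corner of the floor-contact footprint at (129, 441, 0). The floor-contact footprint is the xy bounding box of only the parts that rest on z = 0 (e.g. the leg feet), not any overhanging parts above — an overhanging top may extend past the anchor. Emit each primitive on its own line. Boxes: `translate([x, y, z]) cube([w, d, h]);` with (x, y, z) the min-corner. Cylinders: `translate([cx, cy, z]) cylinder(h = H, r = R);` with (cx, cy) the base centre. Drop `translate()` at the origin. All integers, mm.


translate([264, 576, 0]) cylinder(h = 15, r = 135);
translate([264, 576, 15]) cylinder(h = 155, r = 54);
translate([264, 576, 170]) cylinder(h = 15, r = 135);


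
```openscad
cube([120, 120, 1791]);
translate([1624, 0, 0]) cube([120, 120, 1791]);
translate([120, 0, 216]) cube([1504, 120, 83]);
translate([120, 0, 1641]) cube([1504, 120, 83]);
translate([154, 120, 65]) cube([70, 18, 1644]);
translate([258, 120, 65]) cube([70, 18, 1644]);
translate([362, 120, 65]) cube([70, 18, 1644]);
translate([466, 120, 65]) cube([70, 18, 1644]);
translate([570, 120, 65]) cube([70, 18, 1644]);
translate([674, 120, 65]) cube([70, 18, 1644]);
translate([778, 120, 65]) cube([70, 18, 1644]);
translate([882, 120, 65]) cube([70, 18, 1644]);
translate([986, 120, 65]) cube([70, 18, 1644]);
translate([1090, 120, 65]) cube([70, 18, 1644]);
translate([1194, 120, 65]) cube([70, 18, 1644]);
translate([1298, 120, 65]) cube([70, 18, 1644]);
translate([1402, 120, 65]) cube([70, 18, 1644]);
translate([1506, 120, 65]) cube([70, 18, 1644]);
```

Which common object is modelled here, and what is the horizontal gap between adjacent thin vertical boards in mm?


A fence section. The picket gap is 34 mm.

Two posts, two rails, 14 pickets — a fence section. Span 1504 mm holds 14 pickets of 70 mm with 15 equal gaps: ⌊(1504 − 14·70) / 15⌋ = 34 mm.


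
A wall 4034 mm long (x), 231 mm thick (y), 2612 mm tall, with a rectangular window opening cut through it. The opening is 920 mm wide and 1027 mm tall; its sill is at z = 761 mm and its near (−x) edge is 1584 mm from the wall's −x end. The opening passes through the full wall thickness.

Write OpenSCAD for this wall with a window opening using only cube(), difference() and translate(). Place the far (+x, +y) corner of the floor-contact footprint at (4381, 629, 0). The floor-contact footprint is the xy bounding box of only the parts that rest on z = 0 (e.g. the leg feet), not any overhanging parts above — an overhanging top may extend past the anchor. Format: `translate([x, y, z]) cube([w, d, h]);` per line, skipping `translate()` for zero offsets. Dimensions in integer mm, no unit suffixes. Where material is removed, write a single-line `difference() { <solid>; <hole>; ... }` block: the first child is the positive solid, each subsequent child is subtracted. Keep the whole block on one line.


difference() { translate([347, 398, 0]) cube([4034, 231, 2612]); translate([1931, 398, 761]) cube([920, 231, 1027]); }


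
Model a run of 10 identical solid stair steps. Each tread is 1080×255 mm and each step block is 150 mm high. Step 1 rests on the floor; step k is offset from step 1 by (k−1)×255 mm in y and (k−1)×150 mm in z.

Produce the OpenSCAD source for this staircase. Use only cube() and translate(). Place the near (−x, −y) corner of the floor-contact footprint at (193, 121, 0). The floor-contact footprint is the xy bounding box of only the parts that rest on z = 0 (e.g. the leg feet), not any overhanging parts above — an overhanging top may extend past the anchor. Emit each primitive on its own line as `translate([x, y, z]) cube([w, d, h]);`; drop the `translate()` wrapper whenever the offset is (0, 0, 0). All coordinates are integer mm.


translate([193, 121, 0]) cube([1080, 255, 150]);
translate([193, 376, 150]) cube([1080, 255, 150]);
translate([193, 631, 300]) cube([1080, 255, 150]);
translate([193, 886, 450]) cube([1080, 255, 150]);
translate([193, 1141, 600]) cube([1080, 255, 150]);
translate([193, 1396, 750]) cube([1080, 255, 150]);
translate([193, 1651, 900]) cube([1080, 255, 150]);
translate([193, 1906, 1050]) cube([1080, 255, 150]);
translate([193, 2161, 1200]) cube([1080, 255, 150]);
translate([193, 2416, 1350]) cube([1080, 255, 150]);


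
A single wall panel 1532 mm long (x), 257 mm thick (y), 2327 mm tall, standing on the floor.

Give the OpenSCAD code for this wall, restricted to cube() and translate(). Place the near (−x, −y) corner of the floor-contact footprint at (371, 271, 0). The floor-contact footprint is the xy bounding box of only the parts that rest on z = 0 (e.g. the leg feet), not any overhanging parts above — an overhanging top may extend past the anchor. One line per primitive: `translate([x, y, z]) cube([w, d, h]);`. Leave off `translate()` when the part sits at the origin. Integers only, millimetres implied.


translate([371, 271, 0]) cube([1532, 257, 2327]);


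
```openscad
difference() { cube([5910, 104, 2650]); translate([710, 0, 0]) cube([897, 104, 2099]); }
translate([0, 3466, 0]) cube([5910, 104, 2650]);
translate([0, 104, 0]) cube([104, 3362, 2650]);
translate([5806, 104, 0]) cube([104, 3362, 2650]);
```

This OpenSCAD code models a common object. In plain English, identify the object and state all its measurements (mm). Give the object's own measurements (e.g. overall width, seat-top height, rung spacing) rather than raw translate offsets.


A single room: four walls, each 2650 mm tall and 104 mm thick, enclosing an outside footprint 5910×3570 mm (x × y), no floor or roof. The front and back walls (−y and +y sides) run the full x-width; the side walls fit between their inner faces. A door opening 897 mm wide and 2099 mm tall is cut through the front wall from the floor up, its −x edge 710 mm from the wall's −x end.


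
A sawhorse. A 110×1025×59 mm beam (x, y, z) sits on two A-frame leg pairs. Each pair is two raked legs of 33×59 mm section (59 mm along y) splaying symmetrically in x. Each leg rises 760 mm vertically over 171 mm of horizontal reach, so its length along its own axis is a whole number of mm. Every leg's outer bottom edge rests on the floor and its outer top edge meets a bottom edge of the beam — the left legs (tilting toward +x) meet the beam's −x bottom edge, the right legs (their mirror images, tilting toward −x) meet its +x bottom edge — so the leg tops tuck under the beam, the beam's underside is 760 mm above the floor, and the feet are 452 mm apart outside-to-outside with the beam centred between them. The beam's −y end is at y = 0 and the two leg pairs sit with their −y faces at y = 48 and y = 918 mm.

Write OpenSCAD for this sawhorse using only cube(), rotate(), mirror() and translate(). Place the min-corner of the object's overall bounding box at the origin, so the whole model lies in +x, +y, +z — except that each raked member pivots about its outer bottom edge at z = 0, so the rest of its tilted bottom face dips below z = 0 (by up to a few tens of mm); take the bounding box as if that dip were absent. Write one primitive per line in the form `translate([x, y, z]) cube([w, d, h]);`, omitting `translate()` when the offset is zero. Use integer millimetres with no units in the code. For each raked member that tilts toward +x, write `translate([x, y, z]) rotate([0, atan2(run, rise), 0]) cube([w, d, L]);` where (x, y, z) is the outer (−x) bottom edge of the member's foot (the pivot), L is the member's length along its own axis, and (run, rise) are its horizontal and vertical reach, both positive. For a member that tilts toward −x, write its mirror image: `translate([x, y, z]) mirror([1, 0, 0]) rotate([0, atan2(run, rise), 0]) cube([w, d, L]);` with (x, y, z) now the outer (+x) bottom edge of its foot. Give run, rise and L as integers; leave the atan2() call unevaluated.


translate([171, 0, 760]) cube([110, 1025, 59]);
translate([0, 48, 0]) rotate([0, atan2(171, 760), 0]) cube([33, 59, 779]);
translate([452, 48, 0]) mirror([1, 0, 0]) rotate([0, atan2(171, 760), 0]) cube([33, 59, 779]);
translate([0, 918, 0]) rotate([0, atan2(171, 760), 0]) cube([33, 59, 779]);
translate([452, 918, 0]) mirror([1, 0, 0]) rotate([0, atan2(171, 760), 0]) cube([33, 59, 779]);
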